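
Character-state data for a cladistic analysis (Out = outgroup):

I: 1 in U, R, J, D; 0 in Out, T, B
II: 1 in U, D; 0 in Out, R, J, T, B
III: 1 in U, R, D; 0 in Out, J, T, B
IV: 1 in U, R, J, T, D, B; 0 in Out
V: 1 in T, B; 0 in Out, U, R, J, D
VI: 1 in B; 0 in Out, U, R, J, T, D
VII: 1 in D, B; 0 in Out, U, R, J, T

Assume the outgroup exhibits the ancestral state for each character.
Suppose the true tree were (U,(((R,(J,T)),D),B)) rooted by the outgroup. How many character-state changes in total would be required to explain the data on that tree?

Map each character onto (U,(((R,(J,T)),D),B)) (rooted by Out) and count the minimum state changes it requires (Fitch parsimony):
I: 3; II: 2; III: 3; IV: 1; V: 2; VI: 1; VII: 2.
Total tree length = 14.

14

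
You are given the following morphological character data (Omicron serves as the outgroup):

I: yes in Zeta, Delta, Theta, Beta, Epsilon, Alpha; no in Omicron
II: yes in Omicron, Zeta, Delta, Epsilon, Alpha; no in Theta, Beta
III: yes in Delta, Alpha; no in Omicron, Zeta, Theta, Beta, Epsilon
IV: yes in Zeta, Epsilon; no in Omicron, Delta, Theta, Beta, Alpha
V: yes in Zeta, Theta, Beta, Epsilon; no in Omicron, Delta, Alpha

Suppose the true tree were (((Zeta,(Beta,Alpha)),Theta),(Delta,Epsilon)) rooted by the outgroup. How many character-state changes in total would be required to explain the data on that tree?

10

Map each character onto (((Zeta,(Beta,Alpha)),Theta),(Delta,Epsilon)) (rooted by Omicron) and count the minimum state changes it requires (Fitch parsimony):
I: 1; II: 2; III: 2; IV: 2; V: 3.
Total tree length = 10.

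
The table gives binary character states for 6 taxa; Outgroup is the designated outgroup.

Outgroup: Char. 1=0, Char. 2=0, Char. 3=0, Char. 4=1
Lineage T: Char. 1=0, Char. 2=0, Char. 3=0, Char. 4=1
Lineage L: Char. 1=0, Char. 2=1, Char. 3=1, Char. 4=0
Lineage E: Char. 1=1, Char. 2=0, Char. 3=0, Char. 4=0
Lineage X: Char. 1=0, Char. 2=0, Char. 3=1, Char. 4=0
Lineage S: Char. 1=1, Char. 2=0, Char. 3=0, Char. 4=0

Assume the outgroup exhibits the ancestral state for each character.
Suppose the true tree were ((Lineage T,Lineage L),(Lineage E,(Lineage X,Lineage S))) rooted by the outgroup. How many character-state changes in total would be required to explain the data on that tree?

7

Map each character onto ((Lineage T,Lineage L),(Lineage E,(Lineage X,Lineage S))) (rooted by Outgroup) and count the minimum state changes it requires (Fitch parsimony):
Char. 1: 2; Char. 2: 1; Char. 3: 2; Char. 4: 2.
Total tree length = 7.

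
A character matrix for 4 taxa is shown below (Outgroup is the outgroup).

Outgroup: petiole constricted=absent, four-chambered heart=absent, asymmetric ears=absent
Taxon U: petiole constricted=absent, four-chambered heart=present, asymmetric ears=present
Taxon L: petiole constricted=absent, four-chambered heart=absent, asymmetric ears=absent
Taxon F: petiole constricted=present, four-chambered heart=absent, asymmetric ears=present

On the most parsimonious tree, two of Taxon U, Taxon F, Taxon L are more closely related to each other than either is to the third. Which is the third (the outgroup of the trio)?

Taxon L

The outgroup has state 'absent' for every character, so 'present' is the derived state throughout.
petiole constricted (derived state 'present') is unique to Taxon F (autapomorphy; uninformative for grouping).
four-chambered heart (derived state 'present') is unique to Taxon U (autapomorphy; uninformative for grouping).
Only Taxon F and Taxon U show the derived state 'present' for asymmetric ears, supporting them as a clade.
Most parsimonious ingroup topology: ((Taxon U,Taxon F),Taxon L).
Taxon U and Taxon F share a more recent common ancestor with each other than either does with Taxon L, so Taxon L is the least closely related of the three.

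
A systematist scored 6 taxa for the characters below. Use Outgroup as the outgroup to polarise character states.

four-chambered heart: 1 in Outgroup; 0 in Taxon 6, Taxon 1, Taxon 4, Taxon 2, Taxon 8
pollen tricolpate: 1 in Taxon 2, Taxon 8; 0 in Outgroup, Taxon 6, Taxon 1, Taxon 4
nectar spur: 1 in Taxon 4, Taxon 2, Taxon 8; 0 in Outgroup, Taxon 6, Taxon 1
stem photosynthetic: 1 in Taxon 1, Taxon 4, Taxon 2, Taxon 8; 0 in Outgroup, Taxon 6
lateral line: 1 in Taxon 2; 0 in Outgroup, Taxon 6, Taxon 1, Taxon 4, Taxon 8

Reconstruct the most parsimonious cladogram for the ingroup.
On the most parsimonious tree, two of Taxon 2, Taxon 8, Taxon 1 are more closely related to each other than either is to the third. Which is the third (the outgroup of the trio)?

Character polarity is set by the outgroup: the derived state is whichever differs from the outgroup's state, so for four-chambered heart the derived state is '0', and for the remaining characters it is '1'.
four-chambered heart (derived state '0') is shared by all ingroup taxa — unites the whole ingroup.
Only Taxon 2 and Taxon 8 show the derived state '1' for pollen tricolpate, supporting them as a clade.
nectar spur (derived state '1') is shared by Taxon 2, Taxon 4, and Taxon 8 — a synapomorphy uniting that clade.
Only Taxon 1, Taxon 2, Taxon 4, and Taxon 8 show the derived state '1' for stem photosynthetic, supporting them as a clade.
lateral line: derived state '1' in Taxon 2 only — an autapomorphy, so it tells us nothing about relationships among taxa.
Most parsimonious ingroup topology: (Taxon 6,(Taxon 1,(Taxon 4,(Taxon 2,Taxon 8)))).
Taxon 8 and Taxon 2 share a more recent common ancestor with each other than either does with Taxon 1, so Taxon 1 is the least closely related of the three.

Taxon 1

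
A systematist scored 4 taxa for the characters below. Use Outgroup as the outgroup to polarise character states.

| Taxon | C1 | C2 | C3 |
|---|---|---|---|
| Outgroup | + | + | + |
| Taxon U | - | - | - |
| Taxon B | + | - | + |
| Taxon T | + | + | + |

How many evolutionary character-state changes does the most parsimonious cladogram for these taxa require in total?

The outgroup has state '+' for every character, so '-' is the derived state throughout.
C1: derived state '-' in Taxon U only — an autapomorphy, so it tells us nothing about relationships among taxa.
C2: derived state '-' in Taxon B and Taxon U only — synapomorphy for {Taxon B, Taxon U}.
C3: derived state '-' in Taxon U only — an autapomorphy, so it tells us nothing about relationships among taxa.
Most parsimonious ingroup topology: ((Taxon U,Taxon B),Taxon T).
Changes per character on this tree: C1: 1; C2: 1; C3: 1.
Total = 3.

3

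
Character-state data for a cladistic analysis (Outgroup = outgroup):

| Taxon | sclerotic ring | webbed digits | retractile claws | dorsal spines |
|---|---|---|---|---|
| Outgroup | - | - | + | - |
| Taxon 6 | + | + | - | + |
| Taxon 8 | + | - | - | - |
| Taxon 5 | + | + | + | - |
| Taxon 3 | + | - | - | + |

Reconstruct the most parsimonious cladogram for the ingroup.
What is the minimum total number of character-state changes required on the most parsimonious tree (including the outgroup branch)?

5

Character polarity is set by the outgroup: the derived state is whichever differs from the outgroup's state, so for retractile claws the derived state is '-', and for the remaining characters it is '+'.
All ingroup taxa share the derived state '+' for sclerotic ring; it defines the ingroup but does not resolve relationships within it.
webbed digits (state '+') occurs in Taxon 5 and Taxon 6 but conflicts with the nesting implied by the other characters — most parsimoniously interpreted as homoplasy.
Only Taxon 3, Taxon 6, and Taxon 8 show the derived state '-' for retractile claws, supporting them as a clade.
dorsal spines (derived state '+') is shared by Taxon 3 and Taxon 6 — a synapomorphy uniting that clade.
Most parsimonious ingroup topology: (((Taxon 6,Taxon 3),Taxon 8),Taxon 5).
Changes per character on this tree: sclerotic ring: 1; webbed digits: 2; retractile claws: 1; dorsal spines: 1.
Total = 5.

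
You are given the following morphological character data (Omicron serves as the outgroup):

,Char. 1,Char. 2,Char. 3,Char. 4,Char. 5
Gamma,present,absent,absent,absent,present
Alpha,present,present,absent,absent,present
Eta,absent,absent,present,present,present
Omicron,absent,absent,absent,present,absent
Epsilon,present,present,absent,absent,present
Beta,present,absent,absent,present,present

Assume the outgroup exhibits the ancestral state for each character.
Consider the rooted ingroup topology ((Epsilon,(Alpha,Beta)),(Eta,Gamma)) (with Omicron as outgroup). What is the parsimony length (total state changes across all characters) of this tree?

9

Map each character onto ((Epsilon,(Alpha,Beta)),(Eta,Gamma)) (rooted by Omicron) and count the minimum state changes it requires (Fitch parsimony):
Char. 1: 2; Char. 2: 2; Char. 3: 1; Char. 4: 3; Char. 5: 1.
Total tree length = 9.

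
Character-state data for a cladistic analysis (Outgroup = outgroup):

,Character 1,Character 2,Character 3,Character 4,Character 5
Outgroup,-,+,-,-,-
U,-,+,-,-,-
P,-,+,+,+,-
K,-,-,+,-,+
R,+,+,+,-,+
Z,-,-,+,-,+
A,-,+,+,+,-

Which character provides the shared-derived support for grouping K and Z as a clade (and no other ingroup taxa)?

Character 2

Character polarity is set by the outgroup: the derived state is whichever differs from the outgroup's state, so for Character 2 the derived state is '-', and for the remaining characters it is '+'.
Character 1: derived state '+' in R only — an autapomorphy, so it tells us nothing about relationships among taxa.
Only K and Z show the derived state '-' for Character 2, supporting them as a clade.
Character 3: derived state '+' in A, K, P, R, and Z only — synapomorphy for {A, K, P, R, Z}.
Character 4: derived state '+' in A and P only — synapomorphy for {A, P}.
Character 5: derived state '+' in K, R, and Z only — synapomorphy for {K, R, Z}.
Most parsimonious ingroup topology: (((A,P),((Z,K),R)),U).
The clade {K, Z} is supported by Character 2: its derived state '-' occurs in exactly those taxa and in no other taxon (including the outgroup).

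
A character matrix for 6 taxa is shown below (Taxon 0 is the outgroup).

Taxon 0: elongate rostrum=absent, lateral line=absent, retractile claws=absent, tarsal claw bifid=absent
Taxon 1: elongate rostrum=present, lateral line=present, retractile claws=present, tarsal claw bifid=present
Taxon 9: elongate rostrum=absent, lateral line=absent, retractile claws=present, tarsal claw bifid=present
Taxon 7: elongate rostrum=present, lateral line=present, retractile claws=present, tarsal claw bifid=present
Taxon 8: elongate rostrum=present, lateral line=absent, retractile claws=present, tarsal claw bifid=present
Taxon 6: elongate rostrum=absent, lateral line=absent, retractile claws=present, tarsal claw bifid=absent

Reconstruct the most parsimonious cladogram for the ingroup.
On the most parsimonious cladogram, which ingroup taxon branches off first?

The outgroup has state 'absent' for every character, so 'present' is the derived state throughout.
Only Taxon 1, Taxon 7, and Taxon 8 show the derived state 'present' for elongate rostrum, supporting them as a clade.
Only Taxon 1 and Taxon 7 show the derived state 'present' for lateral line, supporting them as a clade.
retractile claws (derived state 'present') is shared by all ingroup taxa — unites the whole ingroup.
tarsal claw bifid (derived state 'present') is shared by Taxon 1, Taxon 7, Taxon 8, and Taxon 9 — a synapomorphy uniting that clade.
Most parsimonious ingroup topology: ((((Taxon 1,Taxon 7),Taxon 8),Taxon 9),Taxon 6).
Taxon 6 is sister to the clade containing all other ingroup taxa, so it is the earliest-diverging (most basal) ingroup lineage.

Taxon 6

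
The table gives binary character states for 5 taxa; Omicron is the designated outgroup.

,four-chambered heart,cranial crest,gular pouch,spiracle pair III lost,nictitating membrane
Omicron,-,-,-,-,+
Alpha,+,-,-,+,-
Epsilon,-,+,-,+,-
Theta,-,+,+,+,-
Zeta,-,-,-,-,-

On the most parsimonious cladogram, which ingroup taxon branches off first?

Character polarity is set by the outgroup: the derived state is whichever differs from the outgroup's state, so for nictitating membrane the derived state is '-', and for the remaining characters it is '+'.
four-chambered heart (derived state '+') is unique to Alpha (autapomorphy; uninformative for grouping).
Only Epsilon and Theta show the derived state '+' for cranial crest, supporting them as a clade.
gular pouch (derived state '+') is unique to Theta (autapomorphy; uninformative for grouping).
spiracle pair III lost: derived state '+' in Alpha, Epsilon, and Theta only — synapomorphy for {Alpha, Epsilon, Theta}.
All ingroup taxa share the derived state '-' for nictitating membrane; it defines the ingroup but does not resolve relationships within it.
Most parsimonious ingroup topology: ((Alpha,(Epsilon,Theta)),Zeta).
Zeta is sister to the clade containing all other ingroup taxa, so it is the earliest-diverging (most basal) ingroup lineage.

Zeta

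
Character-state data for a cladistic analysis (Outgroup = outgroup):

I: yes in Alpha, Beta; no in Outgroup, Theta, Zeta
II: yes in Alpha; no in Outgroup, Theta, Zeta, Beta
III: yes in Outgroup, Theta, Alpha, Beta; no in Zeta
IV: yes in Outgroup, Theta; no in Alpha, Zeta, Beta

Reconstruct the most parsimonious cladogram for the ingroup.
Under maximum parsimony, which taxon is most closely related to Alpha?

Beta

Character polarity is set by the outgroup: the derived state is whichever differs from the outgroup's state, so for III, IV the derived state is 'no', and for the remaining characters it is 'yes'.
I: derived state 'yes' in Alpha and Beta only — synapomorphy for {Alpha, Beta}.
II: derived state 'yes' in Alpha only — an autapomorphy, so it tells us nothing about relationships among taxa.
III (derived state 'no') is unique to Zeta (autapomorphy; uninformative for grouping).
Only Alpha, Beta, and Zeta show the derived state 'no' for IV, supporting them as a clade.
Most parsimonious ingroup topology: (Theta,((Alpha,Beta),Zeta)).
Alpha and Beta form a cherry on this tree, so they are sister taxa.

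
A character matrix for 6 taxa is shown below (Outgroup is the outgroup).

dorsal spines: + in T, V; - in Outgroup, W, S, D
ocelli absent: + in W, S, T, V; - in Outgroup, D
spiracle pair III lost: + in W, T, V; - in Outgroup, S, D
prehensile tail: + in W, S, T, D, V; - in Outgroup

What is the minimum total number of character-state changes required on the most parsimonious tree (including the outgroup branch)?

4

The outgroup has state '-' for every character, so '+' is the derived state throughout.
Only T and V show the derived state '+' for dorsal spines, supporting them as a clade.
ocelli absent (derived state '+') is shared by S, T, V, and W — a synapomorphy uniting that clade.
spiracle pair III lost (derived state '+') is shared by T, V, and W — a synapomorphy uniting that clade.
All ingroup taxa share the derived state '+' for prehensile tail; it defines the ingroup but does not resolve relationships within it.
Most parsimonious ingroup topology: (((W,(T,V)),S),D).
Changes per character on this tree: dorsal spines: 1; ocelli absent: 1; spiracle pair III lost: 1; prehensile tail: 1.
Total = 4.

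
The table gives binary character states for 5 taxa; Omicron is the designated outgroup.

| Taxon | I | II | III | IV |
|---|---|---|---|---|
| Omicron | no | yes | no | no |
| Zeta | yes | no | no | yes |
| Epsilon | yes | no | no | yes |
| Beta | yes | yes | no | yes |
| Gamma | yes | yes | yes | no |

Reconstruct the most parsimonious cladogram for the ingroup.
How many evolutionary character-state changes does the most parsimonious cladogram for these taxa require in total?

Character polarity is set by the outgroup: the derived state is whichever differs from the outgroup's state, so for II the derived state is 'no', and for the remaining characters it is 'yes'.
I (derived state 'yes') is shared by all ingroup taxa — unites the whole ingroup.
II: derived state 'no' in Epsilon and Zeta only — synapomorphy for {Epsilon, Zeta}.
III: derived state 'yes' in Gamma only — an autapomorphy, so it tells us nothing about relationships among taxa.
IV: derived state 'yes' in Beta, Epsilon, and Zeta only — synapomorphy for {Beta, Epsilon, Zeta}.
Most parsimonious ingroup topology: (((Zeta,Epsilon),Beta),Gamma).
Changes per character on this tree: I: 1; II: 1; III: 1; IV: 1.
Total = 4.

4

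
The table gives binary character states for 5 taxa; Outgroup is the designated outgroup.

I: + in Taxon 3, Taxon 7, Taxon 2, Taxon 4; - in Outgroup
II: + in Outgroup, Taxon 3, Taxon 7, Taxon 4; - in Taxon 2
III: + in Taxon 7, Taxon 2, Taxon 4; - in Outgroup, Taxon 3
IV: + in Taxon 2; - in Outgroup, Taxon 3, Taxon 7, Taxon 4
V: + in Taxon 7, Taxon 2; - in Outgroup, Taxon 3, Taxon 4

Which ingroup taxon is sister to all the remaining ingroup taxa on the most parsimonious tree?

Character polarity is set by the outgroup: the derived state is whichever differs from the outgroup's state, so for II the derived state is '-', and for the remaining characters it is '+'.
I (derived state '+') is shared by all ingroup taxa — unites the whole ingroup.
II: derived state '-' in Taxon 2 only — an autapomorphy, so it tells us nothing about relationships among taxa.
III: derived state '+' in Taxon 2, Taxon 4, and Taxon 7 only — synapomorphy for {Taxon 2, Taxon 4, Taxon 7}.
IV (derived state '+') is unique to Taxon 2 (autapomorphy; uninformative for grouping).
V (derived state '+') is shared by Taxon 2 and Taxon 7 — a synapomorphy uniting that clade.
Most parsimonious ingroup topology: (Taxon 3,((Taxon 7,Taxon 2),Taxon 4)).
Taxon 3 is sister to the clade containing all other ingroup taxa, so it is the earliest-diverging (most basal) ingroup lineage.

Taxon 3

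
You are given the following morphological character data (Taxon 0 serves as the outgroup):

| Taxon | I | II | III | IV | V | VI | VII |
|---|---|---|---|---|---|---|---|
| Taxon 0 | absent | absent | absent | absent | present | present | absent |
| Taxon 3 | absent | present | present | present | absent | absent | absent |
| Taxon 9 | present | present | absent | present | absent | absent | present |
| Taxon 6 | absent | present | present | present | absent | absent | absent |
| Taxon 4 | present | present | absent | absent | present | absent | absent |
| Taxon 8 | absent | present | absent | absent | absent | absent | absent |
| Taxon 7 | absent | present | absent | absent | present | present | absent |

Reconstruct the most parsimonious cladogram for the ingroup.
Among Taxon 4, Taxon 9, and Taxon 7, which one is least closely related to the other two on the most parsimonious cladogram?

Taxon 7

Character polarity is set by the outgroup: the derived state is whichever differs from the outgroup's state, so for V, VI the derived state is 'absent', and for the remaining characters it is 'present'.
I groups Taxon 4 and Taxon 9, which is incompatible with the clades supported by the remaining characters; treating it as convergent (homoplasy) costs fewer steps than any alternative tree.
II (derived state 'present') is shared by all ingroup taxa — unites the whole ingroup.
III (derived state 'present') is shared by Taxon 3 and Taxon 6 — a synapomorphy uniting that clade.
Only Taxon 3, Taxon 6, and Taxon 9 show the derived state 'present' for IV, supporting them as a clade.
V: derived state 'absent' in Taxon 3, Taxon 6, Taxon 8, and Taxon 9 only — synapomorphy for {Taxon 3, Taxon 6, Taxon 8, Taxon 9}.
Only Taxon 3, Taxon 4, Taxon 6, Taxon 8, and Taxon 9 show the derived state 'absent' for VI, supporting them as a clade.
VII (derived state 'present') is unique to Taxon 9 (autapomorphy; uninformative for grouping).
Most parsimonious ingroup topology: (((((Taxon 3,Taxon 6),Taxon 9),Taxon 8),Taxon 4),Taxon 7).
Taxon 9 and Taxon 4 share a more recent common ancestor with each other than either does with Taxon 7, so Taxon 7 is the least closely related of the three.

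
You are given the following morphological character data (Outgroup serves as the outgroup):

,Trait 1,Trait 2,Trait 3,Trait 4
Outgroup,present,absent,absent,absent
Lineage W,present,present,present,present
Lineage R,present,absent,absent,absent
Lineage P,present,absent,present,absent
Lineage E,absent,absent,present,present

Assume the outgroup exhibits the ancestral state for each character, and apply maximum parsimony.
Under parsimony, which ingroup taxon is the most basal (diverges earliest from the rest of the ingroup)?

Character polarity is set by the outgroup: the derived state is whichever differs from the outgroup's state, so for Trait 1 the derived state is 'absent', and for the remaining characters it is 'present'.
Trait 1: derived state 'absent' in Lineage E only — an autapomorphy, so it tells us nothing about relationships among taxa.
Trait 2: derived state 'present' in Lineage W only — an autapomorphy, so it tells us nothing about relationships among taxa.
Trait 3: derived state 'present' in Lineage E, Lineage P, and Lineage W only — synapomorphy for {Lineage E, Lineage P, Lineage W}.
Trait 4: derived state 'present' in Lineage E and Lineage W only — synapomorphy for {Lineage E, Lineage W}.
Most parsimonious ingroup topology: (((Lineage W,Lineage E),Lineage P),Lineage R).
Lineage R is sister to the clade containing all other ingroup taxa, so it is the earliest-diverging (most basal) ingroup lineage.

Lineage R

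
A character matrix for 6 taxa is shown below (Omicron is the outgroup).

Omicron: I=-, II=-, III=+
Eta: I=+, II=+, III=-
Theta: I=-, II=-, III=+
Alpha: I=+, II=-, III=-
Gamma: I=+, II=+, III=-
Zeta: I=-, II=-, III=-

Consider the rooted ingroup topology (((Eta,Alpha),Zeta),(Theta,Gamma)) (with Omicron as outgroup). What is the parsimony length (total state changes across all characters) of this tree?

6

Map each character onto (((Eta,Alpha),Zeta),(Theta,Gamma)) (rooted by Omicron) and count the minimum state changes it requires (Fitch parsimony):
I: 2; II: 2; III: 2.
Total tree length = 6.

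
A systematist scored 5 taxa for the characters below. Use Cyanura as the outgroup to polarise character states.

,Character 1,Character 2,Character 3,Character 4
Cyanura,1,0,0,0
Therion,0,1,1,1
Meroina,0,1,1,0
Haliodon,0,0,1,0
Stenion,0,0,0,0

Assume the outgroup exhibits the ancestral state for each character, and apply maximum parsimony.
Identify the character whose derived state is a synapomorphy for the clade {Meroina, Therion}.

Character polarity is set by the outgroup: the derived state is whichever differs from the outgroup's state, so for Character 1 the derived state is '0', and for the remaining characters it is '1'.
Character 1 (derived state '0') is shared by all ingroup taxa — unites the whole ingroup.
Character 2: derived state '1' in Meroina and Therion only — synapomorphy for {Meroina, Therion}.
Only Haliodon, Meroina, and Therion show the derived state '1' for Character 3, supporting them as a clade.
Character 4 (derived state '1') is unique to Therion (autapomorphy; uninformative for grouping).
Most parsimonious ingroup topology: (((Therion,Meroina),Haliodon),Stenion).
The clade {Meroina, Therion} is supported by Character 2: its derived state '1' occurs in exactly those taxa and in no other taxon (including the outgroup).

Character 2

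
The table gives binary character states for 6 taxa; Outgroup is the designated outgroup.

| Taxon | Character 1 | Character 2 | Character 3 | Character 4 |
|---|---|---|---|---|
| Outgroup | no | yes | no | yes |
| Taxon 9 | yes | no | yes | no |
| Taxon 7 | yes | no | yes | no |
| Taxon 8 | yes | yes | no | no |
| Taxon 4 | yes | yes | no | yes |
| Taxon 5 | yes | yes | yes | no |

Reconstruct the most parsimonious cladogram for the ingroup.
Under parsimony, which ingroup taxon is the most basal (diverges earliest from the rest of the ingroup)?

Taxon 4

Character polarity is set by the outgroup: the derived state is whichever differs from the outgroup's state, so for Character 2, Character 4 the derived state is 'no', and for the remaining characters it is 'yes'.
Character 1 (derived state 'yes') is shared by all ingroup taxa — unites the whole ingroup.
Character 2: derived state 'no' in Taxon 7 and Taxon 9 only — synapomorphy for {Taxon 7, Taxon 9}.
Character 3 (derived state 'yes') is shared by Taxon 5, Taxon 7, and Taxon 9 — a synapomorphy uniting that clade.
Only Taxon 5, Taxon 7, Taxon 8, and Taxon 9 show the derived state 'no' for Character 4, supporting them as a clade.
Most parsimonious ingroup topology: ((((Taxon 9,Taxon 7),Taxon 5),Taxon 8),Taxon 4).
Taxon 4 is sister to the clade containing all other ingroup taxa, so it is the earliest-diverging (most basal) ingroup lineage.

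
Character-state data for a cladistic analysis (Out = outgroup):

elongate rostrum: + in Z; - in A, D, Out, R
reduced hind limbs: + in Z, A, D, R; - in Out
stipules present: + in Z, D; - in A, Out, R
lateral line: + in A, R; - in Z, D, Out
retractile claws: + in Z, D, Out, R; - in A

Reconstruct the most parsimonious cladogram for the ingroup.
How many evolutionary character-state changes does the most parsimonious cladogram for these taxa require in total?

5

Character polarity is set by the outgroup: the derived state is whichever differs from the outgroup's state, so for retractile claws the derived state is '-', and for the remaining characters it is '+'.
elongate rostrum (derived state '+') is unique to Z (autapomorphy; uninformative for grouping).
reduced hind limbs (derived state '+') is shared by all ingroup taxa — unites the whole ingroup.
stipules present: derived state '+' in D and Z only — synapomorphy for {D, Z}.
lateral line (derived state '+') is shared by A and R — a synapomorphy uniting that clade.
retractile claws (derived state '-') is unique to A (autapomorphy; uninformative for grouping).
Most parsimonious ingroup topology: ((D,Z),(A,R)).
Changes per character on this tree: elongate rostrum: 1; reduced hind limbs: 1; stipules present: 1; lateral line: 1; retractile claws: 1.
Total = 5.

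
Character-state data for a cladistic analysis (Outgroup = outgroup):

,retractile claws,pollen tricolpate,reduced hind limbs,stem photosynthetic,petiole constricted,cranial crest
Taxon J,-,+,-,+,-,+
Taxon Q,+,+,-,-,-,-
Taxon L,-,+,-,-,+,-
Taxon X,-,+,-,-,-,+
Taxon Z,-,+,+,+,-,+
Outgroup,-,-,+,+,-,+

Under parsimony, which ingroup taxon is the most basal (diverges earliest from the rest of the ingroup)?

Taxon Z

Character polarity is set by the outgroup: the derived state is whichever differs from the outgroup's state, so for reduced hind limbs, stem photosynthetic, cranial crest the derived state is '-', and for the remaining characters it is '+'.
retractile claws: derived state '+' in Taxon Q only — an autapomorphy, so it tells us nothing about relationships among taxa.
All ingroup taxa share the derived state '+' for pollen tricolpate; it defines the ingroup but does not resolve relationships within it.
reduced hind limbs (derived state '-') is shared by Taxon J, Taxon L, Taxon Q, and Taxon X — a synapomorphy uniting that clade.
Only Taxon L, Taxon Q, and Taxon X show the derived state '-' for stem photosynthetic, supporting them as a clade.
petiole constricted: derived state '+' in Taxon L only — an autapomorphy, so it tells us nothing about relationships among taxa.
cranial crest: derived state '-' in Taxon L and Taxon Q only — synapomorphy for {Taxon L, Taxon Q}.
Most parsimonious ingroup topology: (Taxon Z,(Taxon J,((Taxon L,Taxon Q),Taxon X))).
Taxon Z is sister to the clade containing all other ingroup taxa, so it is the earliest-diverging (most basal) ingroup lineage.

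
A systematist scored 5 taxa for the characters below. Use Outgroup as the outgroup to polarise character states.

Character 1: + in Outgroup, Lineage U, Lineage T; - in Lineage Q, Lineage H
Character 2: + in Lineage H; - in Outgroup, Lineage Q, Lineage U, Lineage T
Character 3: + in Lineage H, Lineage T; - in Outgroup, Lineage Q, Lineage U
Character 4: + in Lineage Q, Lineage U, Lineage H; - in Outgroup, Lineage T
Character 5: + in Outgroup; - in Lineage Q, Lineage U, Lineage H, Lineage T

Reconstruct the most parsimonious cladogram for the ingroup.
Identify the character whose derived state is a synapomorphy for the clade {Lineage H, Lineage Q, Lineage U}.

Character 4

Character polarity is set by the outgroup: the derived state is whichever differs from the outgroup's state, so for Character 1, Character 5 the derived state is '-', and for the remaining characters it is '+'.
Character 1: derived state '-' in Lineage H and Lineage Q only — synapomorphy for {Lineage H, Lineage Q}.
Character 2: derived state '+' in Lineage H only — an autapomorphy, so it tells us nothing about relationships among taxa.
Character 3 groups Lineage H and Lineage T, which is incompatible with the clades supported by the remaining characters; treating it as convergent (homoplasy) costs fewer steps than any alternative tree.
Character 4: derived state '+' in Lineage H, Lineage Q, and Lineage U only — synapomorphy for {Lineage H, Lineage Q, Lineage U}.
All ingroup taxa share the derived state '-' for Character 5; it defines the ingroup but does not resolve relationships within it.
Most parsimonious ingroup topology: (((Lineage Q,Lineage H),Lineage U),Lineage T).
The clade {Lineage H, Lineage Q, Lineage U} is supported by Character 4: its derived state '+' occurs in exactly those taxa and in no other taxon (including the outgroup).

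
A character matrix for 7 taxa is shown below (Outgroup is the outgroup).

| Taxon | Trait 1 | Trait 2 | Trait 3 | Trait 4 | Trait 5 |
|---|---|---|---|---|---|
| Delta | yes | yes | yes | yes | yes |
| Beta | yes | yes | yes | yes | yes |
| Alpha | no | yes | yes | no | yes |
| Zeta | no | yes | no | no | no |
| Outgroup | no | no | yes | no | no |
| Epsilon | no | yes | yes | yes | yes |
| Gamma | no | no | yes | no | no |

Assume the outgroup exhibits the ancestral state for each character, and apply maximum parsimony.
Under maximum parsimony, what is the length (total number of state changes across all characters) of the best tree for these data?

Character polarity is set by the outgroup: the derived state is whichever differs from the outgroup's state, so for Trait 3 the derived state is 'no', and for the remaining characters it is 'yes'.
Trait 1 (derived state 'yes') is shared by Beta and Delta — a synapomorphy uniting that clade.
Trait 2 (derived state 'yes') is shared by Alpha, Beta, Delta, Epsilon, and Zeta — a synapomorphy uniting that clade.
Trait 3 (derived state 'no') is unique to Zeta (autapomorphy; uninformative for grouping).
Only Beta, Delta, and Epsilon show the derived state 'yes' for Trait 4, supporting them as a clade.
Trait 5 (derived state 'yes') is shared by Alpha, Beta, Delta, and Epsilon — a synapomorphy uniting that clade.
Most parsimonious ingroup topology: (((((Delta,Beta),Epsilon),Alpha),Zeta),Gamma).
Changes per character on this tree: Trait 1: 1; Trait 2: 1; Trait 3: 1; Trait 4: 1; Trait 5: 1.
Total = 5.

5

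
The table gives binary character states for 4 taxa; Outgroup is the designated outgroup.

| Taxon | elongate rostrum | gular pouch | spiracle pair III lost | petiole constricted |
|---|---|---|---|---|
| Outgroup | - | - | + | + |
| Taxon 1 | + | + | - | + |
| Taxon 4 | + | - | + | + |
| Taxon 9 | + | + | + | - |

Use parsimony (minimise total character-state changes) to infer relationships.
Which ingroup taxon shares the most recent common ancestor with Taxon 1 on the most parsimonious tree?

Character polarity is set by the outgroup: the derived state is whichever differs from the outgroup's state, so for spiracle pair III lost, petiole constricted the derived state is '-', and for the remaining characters it is '+'.
All ingroup taxa share the derived state '+' for elongate rostrum; it defines the ingroup but does not resolve relationships within it.
gular pouch: derived state '+' in Taxon 1 and Taxon 9 only — synapomorphy for {Taxon 1, Taxon 9}.
spiracle pair III lost (derived state '-') is unique to Taxon 1 (autapomorphy; uninformative for grouping).
petiole constricted (derived state '-') is unique to Taxon 9 (autapomorphy; uninformative for grouping).
Most parsimonious ingroup topology: ((Taxon 1,Taxon 9),Taxon 4).
Taxon 1 and Taxon 9 form a cherry on this tree, so they are sister taxa.

Taxon 9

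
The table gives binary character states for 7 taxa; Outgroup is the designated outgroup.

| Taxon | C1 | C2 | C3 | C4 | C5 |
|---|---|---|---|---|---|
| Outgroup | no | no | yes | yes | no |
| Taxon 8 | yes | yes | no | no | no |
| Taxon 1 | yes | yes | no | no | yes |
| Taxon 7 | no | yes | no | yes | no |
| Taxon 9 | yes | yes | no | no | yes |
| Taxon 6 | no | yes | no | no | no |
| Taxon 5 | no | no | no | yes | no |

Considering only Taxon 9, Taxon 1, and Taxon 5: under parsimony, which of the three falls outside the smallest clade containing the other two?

Character polarity is set by the outgroup: the derived state is whichever differs from the outgroup's state, so for C3, C4 the derived state is 'no', and for the remaining characters it is 'yes'.
Only Taxon 1, Taxon 8, and Taxon 9 show the derived state 'yes' for C1, supporting them as a clade.
C2: derived state 'yes' in Taxon 1, Taxon 6, Taxon 7, Taxon 8, and Taxon 9 only — synapomorphy for {Taxon 1, Taxon 6, Taxon 7, Taxon 8, Taxon 9}.
C3 (derived state 'no') is shared by all ingroup taxa — unites the whole ingroup.
Only Taxon 1, Taxon 6, Taxon 8, and Taxon 9 show the derived state 'no' for C4, supporting them as a clade.
C5 (derived state 'yes') is shared by Taxon 1 and Taxon 9 — a synapomorphy uniting that clade.
Most parsimonious ingroup topology: ((((Taxon 8,(Taxon 1,Taxon 9)),Taxon 6),Taxon 7),Taxon 5).
Taxon 9 and Taxon 1 share a more recent common ancestor with each other than either does with Taxon 5, so Taxon 5 is the least closely related of the three.

Taxon 5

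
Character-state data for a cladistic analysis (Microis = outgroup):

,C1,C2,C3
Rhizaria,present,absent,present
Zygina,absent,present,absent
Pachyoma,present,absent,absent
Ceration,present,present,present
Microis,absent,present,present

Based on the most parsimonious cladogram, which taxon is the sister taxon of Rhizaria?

Pachyoma

Character polarity is set by the outgroup: the derived state is whichever differs from the outgroup's state, so for C2, C3 the derived state is 'absent', and for the remaining characters it is 'present'.
C1: derived state 'present' in Ceration, Pachyoma, and Rhizaria only — synapomorphy for {Ceration, Pachyoma, Rhizaria}.
C2 (derived state 'absent') is shared by Pachyoma and Rhizaria — a synapomorphy uniting that clade.
C3 groups Pachyoma and Zygina, which is incompatible with the clades supported by the remaining characters; treating it as convergent (homoplasy) costs fewer steps than any alternative tree.
Most parsimonious ingroup topology: (Zygina,((Pachyoma,Rhizaria),Ceration)).
Rhizaria and Pachyoma form a cherry on this tree, so they are sister taxa.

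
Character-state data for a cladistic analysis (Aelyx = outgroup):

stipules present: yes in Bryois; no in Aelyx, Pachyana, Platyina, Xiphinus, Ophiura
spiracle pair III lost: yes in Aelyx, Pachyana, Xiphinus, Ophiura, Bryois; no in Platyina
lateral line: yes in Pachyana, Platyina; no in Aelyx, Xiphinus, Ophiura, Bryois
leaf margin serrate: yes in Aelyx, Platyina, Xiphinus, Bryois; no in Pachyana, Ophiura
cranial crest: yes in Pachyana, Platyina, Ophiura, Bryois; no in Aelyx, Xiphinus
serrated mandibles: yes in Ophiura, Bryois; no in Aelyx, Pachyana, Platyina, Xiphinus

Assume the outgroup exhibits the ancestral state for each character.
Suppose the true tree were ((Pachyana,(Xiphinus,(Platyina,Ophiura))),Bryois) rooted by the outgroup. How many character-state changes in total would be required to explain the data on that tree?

10

Map each character onto ((Pachyana,(Xiphinus,(Platyina,Ophiura))),Bryois) (rooted by Aelyx) and count the minimum state changes it requires (Fitch parsimony):
stipules present: 1; spiracle pair III lost: 1; lateral line: 2; leaf margin serrate: 2; cranial crest: 2; serrated mandibles: 2.
Total tree length = 10.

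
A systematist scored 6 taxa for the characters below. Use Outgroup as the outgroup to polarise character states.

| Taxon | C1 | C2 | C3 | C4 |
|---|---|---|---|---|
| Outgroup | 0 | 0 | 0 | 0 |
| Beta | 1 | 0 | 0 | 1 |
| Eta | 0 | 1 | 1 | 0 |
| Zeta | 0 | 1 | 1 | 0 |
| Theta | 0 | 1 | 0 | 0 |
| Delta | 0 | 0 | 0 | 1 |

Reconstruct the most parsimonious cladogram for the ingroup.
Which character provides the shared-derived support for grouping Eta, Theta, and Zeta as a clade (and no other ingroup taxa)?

The outgroup has state '0' for every character, so '1' is the derived state throughout.
C1: derived state '1' in Beta only — an autapomorphy, so it tells us nothing about relationships among taxa.
C2 (derived state '1') is shared by Eta, Theta, and Zeta — a synapomorphy uniting that clade.
C3 (derived state '1') is shared by Eta and Zeta — a synapomorphy uniting that clade.
C4: derived state '1' in Beta and Delta only — synapomorphy for {Beta, Delta}.
Most parsimonious ingroup topology: ((Beta,Delta),((Eta,Zeta),Theta)).
The clade {Eta, Theta, Zeta} is supported by C2: its derived state '1' occurs in exactly those taxa and in no other taxon (including the outgroup).

C2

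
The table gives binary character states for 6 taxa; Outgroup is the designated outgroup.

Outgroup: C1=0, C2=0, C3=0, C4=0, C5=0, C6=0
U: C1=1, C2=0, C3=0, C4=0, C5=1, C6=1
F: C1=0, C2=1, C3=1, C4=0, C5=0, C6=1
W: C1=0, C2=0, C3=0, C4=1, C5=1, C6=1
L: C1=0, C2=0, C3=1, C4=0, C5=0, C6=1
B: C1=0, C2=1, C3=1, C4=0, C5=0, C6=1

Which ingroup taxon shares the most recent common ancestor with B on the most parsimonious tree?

The outgroup has state '0' for every character, so '1' is the derived state throughout.
C1: derived state '1' in U only — an autapomorphy, so it tells us nothing about relationships among taxa.
C2 (derived state '1') is shared by B and F — a synapomorphy uniting that clade.
Only B, F, and L show the derived state '1' for C3, supporting them as a clade.
C4: derived state '1' in W only — an autapomorphy, so it tells us nothing about relationships among taxa.
C5 (derived state '1') is shared by U and W — a synapomorphy uniting that clade.
C6 (derived state '1') is shared by all ingroup taxa — unites the whole ingroup.
Most parsimonious ingroup topology: ((U,W),((F,B),L)).
B and F form a cherry on this tree, so they are sister taxa.

F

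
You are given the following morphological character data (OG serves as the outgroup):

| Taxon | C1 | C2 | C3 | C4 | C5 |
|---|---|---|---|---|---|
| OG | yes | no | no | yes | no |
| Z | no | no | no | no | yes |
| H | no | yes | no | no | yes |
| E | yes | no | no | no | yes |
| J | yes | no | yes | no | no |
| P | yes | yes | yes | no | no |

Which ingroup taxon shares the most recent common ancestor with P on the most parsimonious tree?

J

Character polarity is set by the outgroup: the derived state is whichever differs from the outgroup's state, so for C1, C4 the derived state is 'no', and for the remaining characters it is 'yes'.
C1: derived state 'no' in H and Z only — synapomorphy for {H, Z}.
C2 groups H and P, which is incompatible with the clades supported by the remaining characters; treating it as convergent (homoplasy) costs fewer steps than any alternative tree.
Only J and P show the derived state 'yes' for C3, supporting them as a clade.
All ingroup taxa share the derived state 'no' for C4; it defines the ingroup but does not resolve relationships within it.
C5 (derived state 'yes') is shared by E, H, and Z — a synapomorphy uniting that clade.
Most parsimonious ingroup topology: (((Z,H),E),(J,P)).
P and J form a cherry on this tree, so they are sister taxa.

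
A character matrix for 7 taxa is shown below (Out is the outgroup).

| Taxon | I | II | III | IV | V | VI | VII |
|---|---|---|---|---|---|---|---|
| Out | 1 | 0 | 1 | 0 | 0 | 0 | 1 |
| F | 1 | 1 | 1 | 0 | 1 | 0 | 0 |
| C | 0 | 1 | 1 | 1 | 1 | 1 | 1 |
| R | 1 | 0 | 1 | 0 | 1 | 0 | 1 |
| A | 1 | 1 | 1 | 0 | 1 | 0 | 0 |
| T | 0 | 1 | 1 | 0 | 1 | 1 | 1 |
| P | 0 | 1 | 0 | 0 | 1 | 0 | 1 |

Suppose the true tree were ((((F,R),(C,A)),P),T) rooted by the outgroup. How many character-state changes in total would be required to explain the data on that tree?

Map each character onto ((((F,R),(C,A)),P),T) (rooted by Out) and count the minimum state changes it requires (Fitch parsimony):
I: 3; II: 2; III: 1; IV: 1; V: 1; VI: 2; VII: 2.
Total tree length = 12.

12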